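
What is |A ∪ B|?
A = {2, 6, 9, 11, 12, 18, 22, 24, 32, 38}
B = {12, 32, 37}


Set A = {2, 6, 9, 11, 12, 18, 22, 24, 32, 38}, |A| = 10
Set B = {12, 32, 37}, |B| = 3
A ∩ B = {12, 32}, |A ∩ B| = 2
|A ∪ B| = |A| + |B| - |A ∩ B| = 10 + 3 - 2 = 11

11


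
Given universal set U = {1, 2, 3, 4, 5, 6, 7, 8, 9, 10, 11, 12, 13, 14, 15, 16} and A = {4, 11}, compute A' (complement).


Universal set U = {1, 2, 3, 4, 5, 6, 7, 8, 9, 10, 11, 12, 13, 14, 15, 16}
Set A = {4, 11}
A' = U \ A = elements in U but not in A
Checking each element of U:
1 (not in A, include), 2 (not in A, include), 3 (not in A, include), 4 (in A, exclude), 5 (not in A, include), 6 (not in A, include), 7 (not in A, include), 8 (not in A, include), 9 (not in A, include), 10 (not in A, include), 11 (in A, exclude), 12 (not in A, include), 13 (not in A, include), 14 (not in A, include), 15 (not in A, include), 16 (not in A, include)
A' = {1, 2, 3, 5, 6, 7, 8, 9, 10, 12, 13, 14, 15, 16}

{1, 2, 3, 5, 6, 7, 8, 9, 10, 12, 13, 14, 15, 16}


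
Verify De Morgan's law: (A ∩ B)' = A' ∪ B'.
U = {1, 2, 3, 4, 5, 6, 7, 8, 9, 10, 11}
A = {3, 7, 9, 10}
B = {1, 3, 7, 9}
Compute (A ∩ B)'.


U = {1, 2, 3, 4, 5, 6, 7, 8, 9, 10, 11}
A = {3, 7, 9, 10}, B = {1, 3, 7, 9}
A ∩ B = {3, 7, 9}
(A ∩ B)' = U \ (A ∩ B) = {1, 2, 4, 5, 6, 8, 10, 11}
Verification via A' ∪ B': A' = {1, 2, 4, 5, 6, 8, 11}, B' = {2, 4, 5, 6, 8, 10, 11}
A' ∪ B' = {1, 2, 4, 5, 6, 8, 10, 11} ✓

{1, 2, 4, 5, 6, 8, 10, 11}


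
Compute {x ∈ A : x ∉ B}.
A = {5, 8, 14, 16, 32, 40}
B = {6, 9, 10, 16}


Set A = {5, 8, 14, 16, 32, 40}
Set B = {6, 9, 10, 16}
Check each element of A against B:
5 ∉ B (include), 8 ∉ B (include), 14 ∉ B (include), 16 ∈ B, 32 ∉ B (include), 40 ∉ B (include)
Elements of A not in B: {5, 8, 14, 32, 40}

{5, 8, 14, 32, 40}


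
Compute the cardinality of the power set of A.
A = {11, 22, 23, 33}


Set A = {11, 22, 23, 33}
|A| = 4
The power set P(A) contains all subsets of A.
|P(A)| = 2^|A| = 2^4 = 16

16


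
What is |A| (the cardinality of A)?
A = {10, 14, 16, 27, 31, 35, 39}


Set A = {10, 14, 16, 27, 31, 35, 39}
Listing elements: 10, 14, 16, 27, 31, 35, 39
Counting: 7 elements
|A| = 7

7


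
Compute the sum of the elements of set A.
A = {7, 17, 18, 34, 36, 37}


Set A = {7, 17, 18, 34, 36, 37}
Sum = 7 + 17 + 18 + 34 + 36 + 37 = 149

149


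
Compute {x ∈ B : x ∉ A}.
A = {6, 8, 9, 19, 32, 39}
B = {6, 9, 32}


Set A = {6, 8, 9, 19, 32, 39}
Set B = {6, 9, 32}
Check each element of B against A:
6 ∈ A, 9 ∈ A, 32 ∈ A
Elements of B not in A: {}

{}


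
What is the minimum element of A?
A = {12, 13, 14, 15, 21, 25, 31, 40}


Set A = {12, 13, 14, 15, 21, 25, 31, 40}
Elements in ascending order: 12, 13, 14, 15, 21, 25, 31, 40
The smallest element is 12.

12


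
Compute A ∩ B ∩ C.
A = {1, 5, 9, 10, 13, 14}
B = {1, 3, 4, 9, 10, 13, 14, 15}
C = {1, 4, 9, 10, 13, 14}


Set A = {1, 5, 9, 10, 13, 14}
Set B = {1, 3, 4, 9, 10, 13, 14, 15}
Set C = {1, 4, 9, 10, 13, 14}
First, A ∩ B = {1, 9, 10, 13, 14}
Then, (A ∩ B) ∩ C = {1, 9, 10, 13, 14}

{1, 9, 10, 13, 14}


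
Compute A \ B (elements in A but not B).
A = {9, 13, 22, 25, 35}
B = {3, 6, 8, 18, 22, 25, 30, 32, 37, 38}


Set A = {9, 13, 22, 25, 35}
Set B = {3, 6, 8, 18, 22, 25, 30, 32, 37, 38}
A \ B includes elements in A that are not in B.
Check each element of A:
9 (not in B, keep), 13 (not in B, keep), 22 (in B, remove), 25 (in B, remove), 35 (not in B, keep)
A \ B = {9, 13, 35}

{9, 13, 35}


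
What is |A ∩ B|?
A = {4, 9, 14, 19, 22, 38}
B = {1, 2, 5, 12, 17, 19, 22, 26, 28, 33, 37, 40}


Set A = {4, 9, 14, 19, 22, 38}
Set B = {1, 2, 5, 12, 17, 19, 22, 26, 28, 33, 37, 40}
A ∩ B = {19, 22}
|A ∩ B| = 2

2


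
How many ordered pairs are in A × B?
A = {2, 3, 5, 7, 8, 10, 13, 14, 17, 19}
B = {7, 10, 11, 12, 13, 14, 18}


Set A = {2, 3, 5, 7, 8, 10, 13, 14, 17, 19} has 10 elements.
Set B = {7, 10, 11, 12, 13, 14, 18} has 7 elements.
|A × B| = |A| × |B| = 10 × 7 = 70

70


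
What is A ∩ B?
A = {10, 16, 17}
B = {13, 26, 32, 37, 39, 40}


Set A = {10, 16, 17}
Set B = {13, 26, 32, 37, 39, 40}
A ∩ B includes only elements in both sets.
Check each element of A against B:
10 ✗, 16 ✗, 17 ✗
A ∩ B = {}

{}


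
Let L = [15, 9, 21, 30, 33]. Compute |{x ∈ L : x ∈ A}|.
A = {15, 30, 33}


Set A = {15, 30, 33}
Candidates: [15, 9, 21, 30, 33]
Check each candidate:
15 ∈ A, 9 ∉ A, 21 ∉ A, 30 ∈ A, 33 ∈ A
Count of candidates in A: 3

3


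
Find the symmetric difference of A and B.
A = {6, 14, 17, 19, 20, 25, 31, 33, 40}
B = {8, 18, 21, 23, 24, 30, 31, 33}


Set A = {6, 14, 17, 19, 20, 25, 31, 33, 40}
Set B = {8, 18, 21, 23, 24, 30, 31, 33}
A △ B = (A \ B) ∪ (B \ A)
Elements in A but not B: {6, 14, 17, 19, 20, 25, 40}
Elements in B but not A: {8, 18, 21, 23, 24, 30}
A △ B = {6, 8, 14, 17, 18, 19, 20, 21, 23, 24, 25, 30, 40}

{6, 8, 14, 17, 18, 19, 20, 21, 23, 24, 25, 30, 40}


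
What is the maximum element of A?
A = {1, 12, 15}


Set A = {1, 12, 15}
Elements in ascending order: 1, 12, 15
The largest element is 15.

15


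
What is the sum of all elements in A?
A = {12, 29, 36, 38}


Set A = {12, 29, 36, 38}
Sum = 12 + 29 + 36 + 38 = 115

115


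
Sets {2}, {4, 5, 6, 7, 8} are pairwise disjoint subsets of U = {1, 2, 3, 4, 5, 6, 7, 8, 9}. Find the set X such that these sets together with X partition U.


U = {1, 2, 3, 4, 5, 6, 7, 8, 9}
Shown blocks: {2}, {4, 5, 6, 7, 8}
A partition's blocks are pairwise disjoint and cover U, so the missing block = U \ (union of shown blocks).
Union of shown blocks: {2, 4, 5, 6, 7, 8}
Missing block = U \ (union) = {1, 3, 9}

{1, 3, 9}


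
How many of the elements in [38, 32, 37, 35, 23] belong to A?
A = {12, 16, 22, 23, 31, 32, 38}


Set A = {12, 16, 22, 23, 31, 32, 38}
Candidates: [38, 32, 37, 35, 23]
Check each candidate:
38 ∈ A, 32 ∈ A, 37 ∉ A, 35 ∉ A, 23 ∈ A
Count of candidates in A: 3

3


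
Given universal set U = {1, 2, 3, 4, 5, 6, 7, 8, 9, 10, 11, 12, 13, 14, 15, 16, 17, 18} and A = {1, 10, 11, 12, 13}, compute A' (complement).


Universal set U = {1, 2, 3, 4, 5, 6, 7, 8, 9, 10, 11, 12, 13, 14, 15, 16, 17, 18}
Set A = {1, 10, 11, 12, 13}
A' = U \ A = elements in U but not in A
Checking each element of U:
1 (in A, exclude), 2 (not in A, include), 3 (not in A, include), 4 (not in A, include), 5 (not in A, include), 6 (not in A, include), 7 (not in A, include), 8 (not in A, include), 9 (not in A, include), 10 (in A, exclude), 11 (in A, exclude), 12 (in A, exclude), 13 (in A, exclude), 14 (not in A, include), 15 (not in A, include), 16 (not in A, include), 17 (not in A, include), 18 (not in A, include)
A' = {2, 3, 4, 5, 6, 7, 8, 9, 14, 15, 16, 17, 18}

{2, 3, 4, 5, 6, 7, 8, 9, 14, 15, 16, 17, 18}


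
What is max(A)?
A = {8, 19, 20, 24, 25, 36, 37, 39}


Set A = {8, 19, 20, 24, 25, 36, 37, 39}
Elements in ascending order: 8, 19, 20, 24, 25, 36, 37, 39
The largest element is 39.

39


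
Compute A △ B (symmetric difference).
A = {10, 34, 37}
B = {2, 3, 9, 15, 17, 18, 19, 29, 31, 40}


Set A = {10, 34, 37}
Set B = {2, 3, 9, 15, 17, 18, 19, 29, 31, 40}
A △ B = (A \ B) ∪ (B \ A)
Elements in A but not B: {10, 34, 37}
Elements in B but not A: {2, 3, 9, 15, 17, 18, 19, 29, 31, 40}
A △ B = {2, 3, 9, 10, 15, 17, 18, 19, 29, 31, 34, 37, 40}

{2, 3, 9, 10, 15, 17, 18, 19, 29, 31, 34, 37, 40}


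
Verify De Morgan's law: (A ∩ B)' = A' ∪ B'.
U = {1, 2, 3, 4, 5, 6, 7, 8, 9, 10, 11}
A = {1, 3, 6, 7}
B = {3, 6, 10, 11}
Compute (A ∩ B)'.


U = {1, 2, 3, 4, 5, 6, 7, 8, 9, 10, 11}
A = {1, 3, 6, 7}, B = {3, 6, 10, 11}
A ∩ B = {3, 6}
(A ∩ B)' = U \ (A ∩ B) = {1, 2, 4, 5, 7, 8, 9, 10, 11}
Verification via A' ∪ B': A' = {2, 4, 5, 8, 9, 10, 11}, B' = {1, 2, 4, 5, 7, 8, 9}
A' ∪ B' = {1, 2, 4, 5, 7, 8, 9, 10, 11} ✓

{1, 2, 4, 5, 7, 8, 9, 10, 11}


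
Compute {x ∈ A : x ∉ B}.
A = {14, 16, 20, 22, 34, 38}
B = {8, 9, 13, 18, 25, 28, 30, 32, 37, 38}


Set A = {14, 16, 20, 22, 34, 38}
Set B = {8, 9, 13, 18, 25, 28, 30, 32, 37, 38}
Check each element of A against B:
14 ∉ B (include), 16 ∉ B (include), 20 ∉ B (include), 22 ∉ B (include), 34 ∉ B (include), 38 ∈ B
Elements of A not in B: {14, 16, 20, 22, 34}

{14, 16, 20, 22, 34}


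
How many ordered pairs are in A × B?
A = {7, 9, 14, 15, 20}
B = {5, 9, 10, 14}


Set A = {7, 9, 14, 15, 20} has 5 elements.
Set B = {5, 9, 10, 14} has 4 elements.
|A × B| = |A| × |B| = 5 × 4 = 20

20


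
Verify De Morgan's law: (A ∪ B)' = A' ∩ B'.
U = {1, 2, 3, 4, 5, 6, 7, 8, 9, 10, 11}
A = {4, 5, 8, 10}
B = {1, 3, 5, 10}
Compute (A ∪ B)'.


U = {1, 2, 3, 4, 5, 6, 7, 8, 9, 10, 11}
A = {4, 5, 8, 10}, B = {1, 3, 5, 10}
A ∪ B = {1, 3, 4, 5, 8, 10}
(A ∪ B)' = U \ (A ∪ B) = {2, 6, 7, 9, 11}
Verification via A' ∩ B': A' = {1, 2, 3, 6, 7, 9, 11}, B' = {2, 4, 6, 7, 8, 9, 11}
A' ∩ B' = {2, 6, 7, 9, 11} ✓

{2, 6, 7, 9, 11}


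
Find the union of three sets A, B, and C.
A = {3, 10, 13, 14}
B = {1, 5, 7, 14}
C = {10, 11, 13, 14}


Set A = {3, 10, 13, 14}
Set B = {1, 5, 7, 14}
Set C = {10, 11, 13, 14}
First, A ∪ B = {1, 3, 5, 7, 10, 13, 14}
Then, (A ∪ B) ∪ C = {1, 3, 5, 7, 10, 11, 13, 14}

{1, 3, 5, 7, 10, 11, 13, 14}


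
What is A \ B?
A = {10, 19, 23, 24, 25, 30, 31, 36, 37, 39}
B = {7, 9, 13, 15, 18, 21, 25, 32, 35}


Set A = {10, 19, 23, 24, 25, 30, 31, 36, 37, 39}
Set B = {7, 9, 13, 15, 18, 21, 25, 32, 35}
A \ B includes elements in A that are not in B.
Check each element of A:
10 (not in B, keep), 19 (not in B, keep), 23 (not in B, keep), 24 (not in B, keep), 25 (in B, remove), 30 (not in B, keep), 31 (not in B, keep), 36 (not in B, keep), 37 (not in B, keep), 39 (not in B, keep)
A \ B = {10, 19, 23, 24, 30, 31, 36, 37, 39}

{10, 19, 23, 24, 30, 31, 36, 37, 39}


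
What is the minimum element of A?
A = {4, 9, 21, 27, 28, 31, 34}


Set A = {4, 9, 21, 27, 28, 31, 34}
Elements in ascending order: 4, 9, 21, 27, 28, 31, 34
The smallest element is 4.

4


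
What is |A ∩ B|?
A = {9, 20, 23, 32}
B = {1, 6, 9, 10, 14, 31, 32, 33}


Set A = {9, 20, 23, 32}
Set B = {1, 6, 9, 10, 14, 31, 32, 33}
A ∩ B = {9, 32}
|A ∩ B| = 2

2


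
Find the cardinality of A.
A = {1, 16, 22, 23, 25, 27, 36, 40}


Set A = {1, 16, 22, 23, 25, 27, 36, 40}
Listing elements: 1, 16, 22, 23, 25, 27, 36, 40
Counting: 8 elements
|A| = 8

8


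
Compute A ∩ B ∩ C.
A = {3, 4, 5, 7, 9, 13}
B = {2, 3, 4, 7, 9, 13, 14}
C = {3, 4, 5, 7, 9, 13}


Set A = {3, 4, 5, 7, 9, 13}
Set B = {2, 3, 4, 7, 9, 13, 14}
Set C = {3, 4, 5, 7, 9, 13}
First, A ∩ B = {3, 4, 7, 9, 13}
Then, (A ∩ B) ∩ C = {3, 4, 7, 9, 13}

{3, 4, 7, 9, 13}


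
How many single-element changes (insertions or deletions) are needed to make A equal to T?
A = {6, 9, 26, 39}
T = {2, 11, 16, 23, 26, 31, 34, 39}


Set A = {6, 9, 26, 39}
Set T = {2, 11, 16, 23, 26, 31, 34, 39}
Elements to remove from A (in A, not in T): {6, 9} → 2 removals
Elements to add to A (in T, not in A): {2, 11, 16, 23, 31, 34} → 6 additions
Total edits = 2 + 6 = 8

8


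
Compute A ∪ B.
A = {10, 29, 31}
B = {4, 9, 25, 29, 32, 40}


Set A = {10, 29, 31}
Set B = {4, 9, 25, 29, 32, 40}
A ∪ B includes all elements in either set.
Elements from A: {10, 29, 31}
Elements from B not already included: {4, 9, 25, 32, 40}
A ∪ B = {4, 9, 10, 25, 29, 31, 32, 40}

{4, 9, 10, 25, 29, 31, 32, 40}


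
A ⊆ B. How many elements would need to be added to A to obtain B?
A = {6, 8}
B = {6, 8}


Set A = {6, 8}, |A| = 2
Set B = {6, 8}, |B| = 2
Since A ⊆ B: B \ A = {}
|B| - |A| = 2 - 2 = 0

0


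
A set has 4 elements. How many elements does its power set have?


The set has 4 elements.
The power set contains all possible subsets.
|P(A)| = 2^|A| = 2^4 = 16

16


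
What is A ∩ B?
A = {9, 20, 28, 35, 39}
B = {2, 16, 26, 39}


Set A = {9, 20, 28, 35, 39}
Set B = {2, 16, 26, 39}
A ∩ B includes only elements in both sets.
Check each element of A against B:
9 ✗, 20 ✗, 28 ✗, 35 ✗, 39 ✓
A ∩ B = {39}

{39}


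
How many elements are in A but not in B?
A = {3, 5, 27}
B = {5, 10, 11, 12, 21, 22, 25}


Set A = {3, 5, 27}
Set B = {5, 10, 11, 12, 21, 22, 25}
A \ B = {3, 27}
|A \ B| = 2

2


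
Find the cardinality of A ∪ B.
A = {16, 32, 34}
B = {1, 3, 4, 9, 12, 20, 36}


Set A = {16, 32, 34}, |A| = 3
Set B = {1, 3, 4, 9, 12, 20, 36}, |B| = 7
A ∩ B = {}, |A ∩ B| = 0
|A ∪ B| = |A| + |B| - |A ∩ B| = 3 + 7 - 0 = 10

10


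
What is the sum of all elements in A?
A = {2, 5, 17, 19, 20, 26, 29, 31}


Set A = {2, 5, 17, 19, 20, 26, 29, 31}
Sum = 2 + 5 + 17 + 19 + 20 + 26 + 29 + 31 = 149

149


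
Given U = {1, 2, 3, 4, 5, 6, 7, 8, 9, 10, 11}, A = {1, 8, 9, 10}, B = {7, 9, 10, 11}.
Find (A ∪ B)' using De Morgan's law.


U = {1, 2, 3, 4, 5, 6, 7, 8, 9, 10, 11}
A = {1, 8, 9, 10}, B = {7, 9, 10, 11}
A ∪ B = {1, 7, 8, 9, 10, 11}
(A ∪ B)' = U \ (A ∪ B) = {2, 3, 4, 5, 6}
Verification via A' ∩ B': A' = {2, 3, 4, 5, 6, 7, 11}, B' = {1, 2, 3, 4, 5, 6, 8}
A' ∩ B' = {2, 3, 4, 5, 6} ✓

{2, 3, 4, 5, 6}


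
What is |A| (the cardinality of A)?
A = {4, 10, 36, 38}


Set A = {4, 10, 36, 38}
Listing elements: 4, 10, 36, 38
Counting: 4 elements
|A| = 4

4


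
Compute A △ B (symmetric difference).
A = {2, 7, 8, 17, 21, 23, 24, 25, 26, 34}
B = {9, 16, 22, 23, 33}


Set A = {2, 7, 8, 17, 21, 23, 24, 25, 26, 34}
Set B = {9, 16, 22, 23, 33}
A △ B = (A \ B) ∪ (B \ A)
Elements in A but not B: {2, 7, 8, 17, 21, 24, 25, 26, 34}
Elements in B but not A: {9, 16, 22, 33}
A △ B = {2, 7, 8, 9, 16, 17, 21, 22, 24, 25, 26, 33, 34}

{2, 7, 8, 9, 16, 17, 21, 22, 24, 25, 26, 33, 34}


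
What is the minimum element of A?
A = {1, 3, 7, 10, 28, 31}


Set A = {1, 3, 7, 10, 28, 31}
Elements in ascending order: 1, 3, 7, 10, 28, 31
The smallest element is 1.

1


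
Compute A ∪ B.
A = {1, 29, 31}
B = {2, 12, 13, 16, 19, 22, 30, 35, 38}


Set A = {1, 29, 31}
Set B = {2, 12, 13, 16, 19, 22, 30, 35, 38}
A ∪ B includes all elements in either set.
Elements from A: {1, 29, 31}
Elements from B not already included: {2, 12, 13, 16, 19, 22, 30, 35, 38}
A ∪ B = {1, 2, 12, 13, 16, 19, 22, 29, 30, 31, 35, 38}

{1, 2, 12, 13, 16, 19, 22, 29, 30, 31, 35, 38}


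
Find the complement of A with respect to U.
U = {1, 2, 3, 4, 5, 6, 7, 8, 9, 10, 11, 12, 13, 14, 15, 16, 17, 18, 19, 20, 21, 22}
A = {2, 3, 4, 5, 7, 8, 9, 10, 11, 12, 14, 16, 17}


Universal set U = {1, 2, 3, 4, 5, 6, 7, 8, 9, 10, 11, 12, 13, 14, 15, 16, 17, 18, 19, 20, 21, 22}
Set A = {2, 3, 4, 5, 7, 8, 9, 10, 11, 12, 14, 16, 17}
A' = U \ A = elements in U but not in A
Checking each element of U:
1 (not in A, include), 2 (in A, exclude), 3 (in A, exclude), 4 (in A, exclude), 5 (in A, exclude), 6 (not in A, include), 7 (in A, exclude), 8 (in A, exclude), 9 (in A, exclude), 10 (in A, exclude), 11 (in A, exclude), 12 (in A, exclude), 13 (not in A, include), 14 (in A, exclude), 15 (not in A, include), 16 (in A, exclude), 17 (in A, exclude), 18 (not in A, include), 19 (not in A, include), 20 (not in A, include), 21 (not in A, include), 22 (not in A, include)
A' = {1, 6, 13, 15, 18, 19, 20, 21, 22}

{1, 6, 13, 15, 18, 19, 20, 21, 22}


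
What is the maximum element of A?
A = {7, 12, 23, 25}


Set A = {7, 12, 23, 25}
Elements in ascending order: 7, 12, 23, 25
The largest element is 25.

25


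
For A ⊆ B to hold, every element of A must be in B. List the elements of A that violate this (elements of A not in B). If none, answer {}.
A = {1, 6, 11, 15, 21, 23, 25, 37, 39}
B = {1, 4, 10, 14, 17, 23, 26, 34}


Set A = {1, 6, 11, 15, 21, 23, 25, 37, 39}
Set B = {1, 4, 10, 14, 17, 23, 26, 34}
Check each element of A against B:
1 ∈ B, 6 ∉ B (include), 11 ∉ B (include), 15 ∉ B (include), 21 ∉ B (include), 23 ∈ B, 25 ∉ B (include), 37 ∉ B (include), 39 ∉ B (include)
Elements of A not in B: {6, 11, 15, 21, 25, 37, 39}

{6, 11, 15, 21, 25, 37, 39}


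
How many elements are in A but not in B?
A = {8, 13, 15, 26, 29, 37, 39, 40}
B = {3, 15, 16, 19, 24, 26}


Set A = {8, 13, 15, 26, 29, 37, 39, 40}
Set B = {3, 15, 16, 19, 24, 26}
A \ B = {8, 13, 29, 37, 39, 40}
|A \ B| = 6

6


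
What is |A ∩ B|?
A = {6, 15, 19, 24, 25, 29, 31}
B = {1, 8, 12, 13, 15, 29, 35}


Set A = {6, 15, 19, 24, 25, 29, 31}
Set B = {1, 8, 12, 13, 15, 29, 35}
A ∩ B = {15, 29}
|A ∩ B| = 2

2


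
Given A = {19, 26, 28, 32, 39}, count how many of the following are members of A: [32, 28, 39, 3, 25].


Set A = {19, 26, 28, 32, 39}
Candidates: [32, 28, 39, 3, 25]
Check each candidate:
32 ∈ A, 28 ∈ A, 39 ∈ A, 3 ∉ A, 25 ∉ A
Count of candidates in A: 3

3


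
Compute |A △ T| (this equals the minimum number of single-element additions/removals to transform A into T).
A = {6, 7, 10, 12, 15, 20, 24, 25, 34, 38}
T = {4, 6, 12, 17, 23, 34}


Set A = {6, 7, 10, 12, 15, 20, 24, 25, 34, 38}
Set T = {4, 6, 12, 17, 23, 34}
Elements to remove from A (in A, not in T): {7, 10, 15, 20, 24, 25, 38} → 7 removals
Elements to add to A (in T, not in A): {4, 17, 23} → 3 additions
Total edits = 7 + 3 = 10

10


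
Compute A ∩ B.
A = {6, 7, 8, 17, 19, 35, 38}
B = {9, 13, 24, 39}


Set A = {6, 7, 8, 17, 19, 35, 38}
Set B = {9, 13, 24, 39}
A ∩ B includes only elements in both sets.
Check each element of A against B:
6 ✗, 7 ✗, 8 ✗, 17 ✗, 19 ✗, 35 ✗, 38 ✗
A ∩ B = {}

{}


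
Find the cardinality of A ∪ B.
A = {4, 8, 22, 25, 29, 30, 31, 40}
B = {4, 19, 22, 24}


Set A = {4, 8, 22, 25, 29, 30, 31, 40}, |A| = 8
Set B = {4, 19, 22, 24}, |B| = 4
A ∩ B = {4, 22}, |A ∩ B| = 2
|A ∪ B| = |A| + |B| - |A ∩ B| = 8 + 4 - 2 = 10

10


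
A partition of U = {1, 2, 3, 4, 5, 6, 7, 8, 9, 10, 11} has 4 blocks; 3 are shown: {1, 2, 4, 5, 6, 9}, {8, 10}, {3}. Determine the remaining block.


U = {1, 2, 3, 4, 5, 6, 7, 8, 9, 10, 11}
Shown blocks: {1, 2, 4, 5, 6, 9}, {8, 10}, {3}
A partition's blocks are pairwise disjoint and cover U, so the missing block = U \ (union of shown blocks).
Union of shown blocks: {1, 2, 3, 4, 5, 6, 8, 9, 10}
Missing block = U \ (union) = {7, 11}

{7, 11}


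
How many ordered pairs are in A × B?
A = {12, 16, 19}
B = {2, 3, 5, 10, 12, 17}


Set A = {12, 16, 19} has 3 elements.
Set B = {2, 3, 5, 10, 12, 17} has 6 elements.
|A × B| = |A| × |B| = 3 × 6 = 18

18


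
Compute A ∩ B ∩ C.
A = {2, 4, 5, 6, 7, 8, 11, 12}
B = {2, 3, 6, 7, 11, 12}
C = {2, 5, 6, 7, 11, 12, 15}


Set A = {2, 4, 5, 6, 7, 8, 11, 12}
Set B = {2, 3, 6, 7, 11, 12}
Set C = {2, 5, 6, 7, 11, 12, 15}
First, A ∩ B = {2, 6, 7, 11, 12}
Then, (A ∩ B) ∩ C = {2, 6, 7, 11, 12}

{2, 6, 7, 11, 12}


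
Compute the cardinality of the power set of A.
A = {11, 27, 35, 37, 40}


Set A = {11, 27, 35, 37, 40}
|A| = 5
The power set P(A) contains all subsets of A.
|P(A)| = 2^|A| = 2^5 = 32

32


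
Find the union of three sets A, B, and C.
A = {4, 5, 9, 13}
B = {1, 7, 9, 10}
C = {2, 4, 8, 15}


Set A = {4, 5, 9, 13}
Set B = {1, 7, 9, 10}
Set C = {2, 4, 8, 15}
First, A ∪ B = {1, 4, 5, 7, 9, 10, 13}
Then, (A ∪ B) ∪ C = {1, 2, 4, 5, 7, 8, 9, 10, 13, 15}

{1, 2, 4, 5, 7, 8, 9, 10, 13, 15}


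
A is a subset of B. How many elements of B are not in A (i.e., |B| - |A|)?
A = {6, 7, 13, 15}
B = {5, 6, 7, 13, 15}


Set A = {6, 7, 13, 15}, |A| = 4
Set B = {5, 6, 7, 13, 15}, |B| = 5
Since A ⊆ B: B \ A = {5}
|B| - |A| = 5 - 4 = 1

1


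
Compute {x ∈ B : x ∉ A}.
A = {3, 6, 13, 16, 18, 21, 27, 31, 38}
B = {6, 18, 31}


Set A = {3, 6, 13, 16, 18, 21, 27, 31, 38}
Set B = {6, 18, 31}
Check each element of B against A:
6 ∈ A, 18 ∈ A, 31 ∈ A
Elements of B not in A: {}

{}


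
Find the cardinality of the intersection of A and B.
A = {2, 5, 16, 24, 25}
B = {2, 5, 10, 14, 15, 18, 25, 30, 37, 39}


Set A = {2, 5, 16, 24, 25}
Set B = {2, 5, 10, 14, 15, 18, 25, 30, 37, 39}
A ∩ B = {2, 5, 25}
|A ∩ B| = 3

3


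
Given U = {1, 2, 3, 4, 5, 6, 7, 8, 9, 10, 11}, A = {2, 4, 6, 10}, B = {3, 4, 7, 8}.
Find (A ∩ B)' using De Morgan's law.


U = {1, 2, 3, 4, 5, 6, 7, 8, 9, 10, 11}
A = {2, 4, 6, 10}, B = {3, 4, 7, 8}
A ∩ B = {4}
(A ∩ B)' = U \ (A ∩ B) = {1, 2, 3, 5, 6, 7, 8, 9, 10, 11}
Verification via A' ∪ B': A' = {1, 3, 5, 7, 8, 9, 11}, B' = {1, 2, 5, 6, 9, 10, 11}
A' ∪ B' = {1, 2, 3, 5, 6, 7, 8, 9, 10, 11} ✓

{1, 2, 3, 5, 6, 7, 8, 9, 10, 11}


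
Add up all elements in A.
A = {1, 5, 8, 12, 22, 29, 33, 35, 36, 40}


Set A = {1, 5, 8, 12, 22, 29, 33, 35, 36, 40}
Sum = 1 + 5 + 8 + 12 + 22 + 29 + 33 + 35 + 36 + 40 = 221

221


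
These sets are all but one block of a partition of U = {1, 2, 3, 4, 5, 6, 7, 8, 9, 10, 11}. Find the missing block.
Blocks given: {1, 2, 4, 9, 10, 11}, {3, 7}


U = {1, 2, 3, 4, 5, 6, 7, 8, 9, 10, 11}
Shown blocks: {1, 2, 4, 9, 10, 11}, {3, 7}
A partition's blocks are pairwise disjoint and cover U, so the missing block = U \ (union of shown blocks).
Union of shown blocks: {1, 2, 3, 4, 7, 9, 10, 11}
Missing block = U \ (union) = {5, 6, 8}

{5, 6, 8}


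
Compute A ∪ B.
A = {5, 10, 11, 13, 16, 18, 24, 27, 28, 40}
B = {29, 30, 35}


Set A = {5, 10, 11, 13, 16, 18, 24, 27, 28, 40}
Set B = {29, 30, 35}
A ∪ B includes all elements in either set.
Elements from A: {5, 10, 11, 13, 16, 18, 24, 27, 28, 40}
Elements from B not already included: {29, 30, 35}
A ∪ B = {5, 10, 11, 13, 16, 18, 24, 27, 28, 29, 30, 35, 40}

{5, 10, 11, 13, 16, 18, 24, 27, 28, 29, 30, 35, 40}


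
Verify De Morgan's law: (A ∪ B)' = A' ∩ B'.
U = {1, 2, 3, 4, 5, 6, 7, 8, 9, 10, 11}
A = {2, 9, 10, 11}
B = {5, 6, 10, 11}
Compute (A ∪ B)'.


U = {1, 2, 3, 4, 5, 6, 7, 8, 9, 10, 11}
A = {2, 9, 10, 11}, B = {5, 6, 10, 11}
A ∪ B = {2, 5, 6, 9, 10, 11}
(A ∪ B)' = U \ (A ∪ B) = {1, 3, 4, 7, 8}
Verification via A' ∩ B': A' = {1, 3, 4, 5, 6, 7, 8}, B' = {1, 2, 3, 4, 7, 8, 9}
A' ∩ B' = {1, 3, 4, 7, 8} ✓

{1, 3, 4, 7, 8}


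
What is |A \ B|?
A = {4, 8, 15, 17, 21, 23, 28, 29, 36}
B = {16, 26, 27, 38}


Set A = {4, 8, 15, 17, 21, 23, 28, 29, 36}
Set B = {16, 26, 27, 38}
A \ B = {4, 8, 15, 17, 21, 23, 28, 29, 36}
|A \ B| = 9

9


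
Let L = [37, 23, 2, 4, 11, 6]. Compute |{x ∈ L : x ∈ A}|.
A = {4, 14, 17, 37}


Set A = {4, 14, 17, 37}
Candidates: [37, 23, 2, 4, 11, 6]
Check each candidate:
37 ∈ A, 23 ∉ A, 2 ∉ A, 4 ∈ A, 11 ∉ A, 6 ∉ A
Count of candidates in A: 2

2


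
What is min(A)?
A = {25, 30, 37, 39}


Set A = {25, 30, 37, 39}
Elements in ascending order: 25, 30, 37, 39
The smallest element is 25.

25


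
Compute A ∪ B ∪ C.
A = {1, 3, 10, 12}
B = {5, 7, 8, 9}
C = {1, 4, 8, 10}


Set A = {1, 3, 10, 12}
Set B = {5, 7, 8, 9}
Set C = {1, 4, 8, 10}
First, A ∪ B = {1, 3, 5, 7, 8, 9, 10, 12}
Then, (A ∪ B) ∪ C = {1, 3, 4, 5, 7, 8, 9, 10, 12}

{1, 3, 4, 5, 7, 8, 9, 10, 12}


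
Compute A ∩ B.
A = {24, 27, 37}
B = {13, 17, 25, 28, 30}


Set A = {24, 27, 37}
Set B = {13, 17, 25, 28, 30}
A ∩ B includes only elements in both sets.
Check each element of A against B:
24 ✗, 27 ✗, 37 ✗
A ∩ B = {}

{}


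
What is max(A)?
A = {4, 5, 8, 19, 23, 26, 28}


Set A = {4, 5, 8, 19, 23, 26, 28}
Elements in ascending order: 4, 5, 8, 19, 23, 26, 28
The largest element is 28.

28


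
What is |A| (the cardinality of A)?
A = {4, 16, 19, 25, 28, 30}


Set A = {4, 16, 19, 25, 28, 30}
Listing elements: 4, 16, 19, 25, 28, 30
Counting: 6 elements
|A| = 6

6


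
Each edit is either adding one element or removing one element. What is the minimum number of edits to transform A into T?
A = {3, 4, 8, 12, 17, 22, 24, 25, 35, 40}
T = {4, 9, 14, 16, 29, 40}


Set A = {3, 4, 8, 12, 17, 22, 24, 25, 35, 40}
Set T = {4, 9, 14, 16, 29, 40}
Elements to remove from A (in A, not in T): {3, 8, 12, 17, 22, 24, 25, 35} → 8 removals
Elements to add to A (in T, not in A): {9, 14, 16, 29} → 4 additions
Total edits = 8 + 4 = 12

12


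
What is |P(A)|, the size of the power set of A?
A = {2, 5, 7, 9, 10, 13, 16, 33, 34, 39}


Set A = {2, 5, 7, 9, 10, 13, 16, 33, 34, 39}
|A| = 10
The power set P(A) contains all subsets of A.
|P(A)| = 2^|A| = 2^10 = 1024

1024


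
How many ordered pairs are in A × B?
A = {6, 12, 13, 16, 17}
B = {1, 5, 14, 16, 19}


Set A = {6, 12, 13, 16, 17} has 5 elements.
Set B = {1, 5, 14, 16, 19} has 5 elements.
|A × B| = |A| × |B| = 5 × 5 = 25

25


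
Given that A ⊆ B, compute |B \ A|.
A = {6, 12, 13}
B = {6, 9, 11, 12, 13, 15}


Set A = {6, 12, 13}, |A| = 3
Set B = {6, 9, 11, 12, 13, 15}, |B| = 6
Since A ⊆ B: B \ A = {9, 11, 15}
|B| - |A| = 6 - 3 = 3

3


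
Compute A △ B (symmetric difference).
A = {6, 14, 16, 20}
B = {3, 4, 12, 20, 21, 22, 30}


Set A = {6, 14, 16, 20}
Set B = {3, 4, 12, 20, 21, 22, 30}
A △ B = (A \ B) ∪ (B \ A)
Elements in A but not B: {6, 14, 16}
Elements in B but not A: {3, 4, 12, 21, 22, 30}
A △ B = {3, 4, 6, 12, 14, 16, 21, 22, 30}

{3, 4, 6, 12, 14, 16, 21, 22, 30}


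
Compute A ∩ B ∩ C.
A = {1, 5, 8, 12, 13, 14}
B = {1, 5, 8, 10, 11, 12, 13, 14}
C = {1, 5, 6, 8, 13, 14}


Set A = {1, 5, 8, 12, 13, 14}
Set B = {1, 5, 8, 10, 11, 12, 13, 14}
Set C = {1, 5, 6, 8, 13, 14}
First, A ∩ B = {1, 5, 8, 12, 13, 14}
Then, (A ∩ B) ∩ C = {1, 5, 8, 13, 14}

{1, 5, 8, 13, 14}


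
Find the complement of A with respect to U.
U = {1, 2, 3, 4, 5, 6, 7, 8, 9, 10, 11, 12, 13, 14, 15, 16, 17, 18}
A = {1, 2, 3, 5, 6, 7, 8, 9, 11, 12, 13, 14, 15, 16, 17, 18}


Universal set U = {1, 2, 3, 4, 5, 6, 7, 8, 9, 10, 11, 12, 13, 14, 15, 16, 17, 18}
Set A = {1, 2, 3, 5, 6, 7, 8, 9, 11, 12, 13, 14, 15, 16, 17, 18}
A' = U \ A = elements in U but not in A
Checking each element of U:
1 (in A, exclude), 2 (in A, exclude), 3 (in A, exclude), 4 (not in A, include), 5 (in A, exclude), 6 (in A, exclude), 7 (in A, exclude), 8 (in A, exclude), 9 (in A, exclude), 10 (not in A, include), 11 (in A, exclude), 12 (in A, exclude), 13 (in A, exclude), 14 (in A, exclude), 15 (in A, exclude), 16 (in A, exclude), 17 (in A, exclude), 18 (in A, exclude)
A' = {4, 10}

{4, 10}


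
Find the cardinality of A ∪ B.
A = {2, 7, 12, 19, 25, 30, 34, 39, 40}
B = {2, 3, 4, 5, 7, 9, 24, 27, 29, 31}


Set A = {2, 7, 12, 19, 25, 30, 34, 39, 40}, |A| = 9
Set B = {2, 3, 4, 5, 7, 9, 24, 27, 29, 31}, |B| = 10
A ∩ B = {2, 7}, |A ∩ B| = 2
|A ∪ B| = |A| + |B| - |A ∩ B| = 9 + 10 - 2 = 17

17


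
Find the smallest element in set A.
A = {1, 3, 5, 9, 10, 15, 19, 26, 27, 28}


Set A = {1, 3, 5, 9, 10, 15, 19, 26, 27, 28}
Elements in ascending order: 1, 3, 5, 9, 10, 15, 19, 26, 27, 28
The smallest element is 1.

1


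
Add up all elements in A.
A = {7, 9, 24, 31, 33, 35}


Set A = {7, 9, 24, 31, 33, 35}
Sum = 7 + 9 + 24 + 31 + 33 + 35 = 139

139


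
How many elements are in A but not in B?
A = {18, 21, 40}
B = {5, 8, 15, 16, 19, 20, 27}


Set A = {18, 21, 40}
Set B = {5, 8, 15, 16, 19, 20, 27}
A \ B = {18, 21, 40}
|A \ B| = 3

3


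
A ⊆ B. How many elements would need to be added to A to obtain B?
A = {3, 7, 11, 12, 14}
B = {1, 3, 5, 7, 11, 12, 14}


Set A = {3, 7, 11, 12, 14}, |A| = 5
Set B = {1, 3, 5, 7, 11, 12, 14}, |B| = 7
Since A ⊆ B: B \ A = {1, 5}
|B| - |A| = 7 - 5 = 2

2


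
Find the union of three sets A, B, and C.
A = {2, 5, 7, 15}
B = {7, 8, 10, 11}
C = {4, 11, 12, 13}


Set A = {2, 5, 7, 15}
Set B = {7, 8, 10, 11}
Set C = {4, 11, 12, 13}
First, A ∪ B = {2, 5, 7, 8, 10, 11, 15}
Then, (A ∪ B) ∪ C = {2, 4, 5, 7, 8, 10, 11, 12, 13, 15}

{2, 4, 5, 7, 8, 10, 11, 12, 13, 15}


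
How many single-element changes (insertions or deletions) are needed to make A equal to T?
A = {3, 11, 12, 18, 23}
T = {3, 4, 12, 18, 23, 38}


Set A = {3, 11, 12, 18, 23}
Set T = {3, 4, 12, 18, 23, 38}
Elements to remove from A (in A, not in T): {11} → 1 removals
Elements to add to A (in T, not in A): {4, 38} → 2 additions
Total edits = 1 + 2 = 3

3


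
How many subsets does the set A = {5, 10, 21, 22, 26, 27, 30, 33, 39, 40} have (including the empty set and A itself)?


Set A = {5, 10, 21, 22, 26, 27, 30, 33, 39, 40}
|A| = 10
The power set P(A) contains all subsets of A.
|P(A)| = 2^|A| = 2^10 = 1024

1024


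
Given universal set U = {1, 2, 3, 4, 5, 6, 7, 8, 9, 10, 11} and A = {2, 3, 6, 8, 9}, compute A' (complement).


Universal set U = {1, 2, 3, 4, 5, 6, 7, 8, 9, 10, 11}
Set A = {2, 3, 6, 8, 9}
A' = U \ A = elements in U but not in A
Checking each element of U:
1 (not in A, include), 2 (in A, exclude), 3 (in A, exclude), 4 (not in A, include), 5 (not in A, include), 6 (in A, exclude), 7 (not in A, include), 8 (in A, exclude), 9 (in A, exclude), 10 (not in A, include), 11 (not in A, include)
A' = {1, 4, 5, 7, 10, 11}

{1, 4, 5, 7, 10, 11}


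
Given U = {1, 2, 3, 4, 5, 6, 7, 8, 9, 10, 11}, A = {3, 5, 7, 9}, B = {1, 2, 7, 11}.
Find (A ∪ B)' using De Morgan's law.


U = {1, 2, 3, 4, 5, 6, 7, 8, 9, 10, 11}
A = {3, 5, 7, 9}, B = {1, 2, 7, 11}
A ∪ B = {1, 2, 3, 5, 7, 9, 11}
(A ∪ B)' = U \ (A ∪ B) = {4, 6, 8, 10}
Verification via A' ∩ B': A' = {1, 2, 4, 6, 8, 10, 11}, B' = {3, 4, 5, 6, 8, 9, 10}
A' ∩ B' = {4, 6, 8, 10} ✓

{4, 6, 8, 10}


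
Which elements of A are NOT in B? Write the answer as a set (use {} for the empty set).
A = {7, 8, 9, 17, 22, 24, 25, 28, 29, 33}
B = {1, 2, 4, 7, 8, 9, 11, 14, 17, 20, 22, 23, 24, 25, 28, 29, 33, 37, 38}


Set A = {7, 8, 9, 17, 22, 24, 25, 28, 29, 33}
Set B = {1, 2, 4, 7, 8, 9, 11, 14, 17, 20, 22, 23, 24, 25, 28, 29, 33, 37, 38}
Check each element of A against B:
7 ∈ B, 8 ∈ B, 9 ∈ B, 17 ∈ B, 22 ∈ B, 24 ∈ B, 25 ∈ B, 28 ∈ B, 29 ∈ B, 33 ∈ B
Elements of A not in B: {}

{}


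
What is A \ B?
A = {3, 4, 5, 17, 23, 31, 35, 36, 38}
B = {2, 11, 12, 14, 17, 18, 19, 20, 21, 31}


Set A = {3, 4, 5, 17, 23, 31, 35, 36, 38}
Set B = {2, 11, 12, 14, 17, 18, 19, 20, 21, 31}
A \ B includes elements in A that are not in B.
Check each element of A:
3 (not in B, keep), 4 (not in B, keep), 5 (not in B, keep), 17 (in B, remove), 23 (not in B, keep), 31 (in B, remove), 35 (not in B, keep), 36 (not in B, keep), 38 (not in B, keep)
A \ B = {3, 4, 5, 23, 35, 36, 38}

{3, 4, 5, 23, 35, 36, 38}


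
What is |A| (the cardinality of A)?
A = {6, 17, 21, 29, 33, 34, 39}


Set A = {6, 17, 21, 29, 33, 34, 39}
Listing elements: 6, 17, 21, 29, 33, 34, 39
Counting: 7 elements
|A| = 7

7


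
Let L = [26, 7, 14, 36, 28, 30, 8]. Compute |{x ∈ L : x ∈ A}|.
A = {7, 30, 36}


Set A = {7, 30, 36}
Candidates: [26, 7, 14, 36, 28, 30, 8]
Check each candidate:
26 ∉ A, 7 ∈ A, 14 ∉ A, 36 ∈ A, 28 ∉ A, 30 ∈ A, 8 ∉ A
Count of candidates in A: 3

3


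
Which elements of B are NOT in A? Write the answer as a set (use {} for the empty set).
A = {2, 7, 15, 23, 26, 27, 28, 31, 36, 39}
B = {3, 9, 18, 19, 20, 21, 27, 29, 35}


Set A = {2, 7, 15, 23, 26, 27, 28, 31, 36, 39}
Set B = {3, 9, 18, 19, 20, 21, 27, 29, 35}
Check each element of B against A:
3 ∉ A (include), 9 ∉ A (include), 18 ∉ A (include), 19 ∉ A (include), 20 ∉ A (include), 21 ∉ A (include), 27 ∈ A, 29 ∉ A (include), 35 ∉ A (include)
Elements of B not in A: {3, 9, 18, 19, 20, 21, 29, 35}

{3, 9, 18, 19, 20, 21, 29, 35}


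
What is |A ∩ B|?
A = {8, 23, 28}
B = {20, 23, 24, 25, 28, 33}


Set A = {8, 23, 28}
Set B = {20, 23, 24, 25, 28, 33}
A ∩ B = {23, 28}
|A ∩ B| = 2

2


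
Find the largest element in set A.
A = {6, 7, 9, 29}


Set A = {6, 7, 9, 29}
Elements in ascending order: 6, 7, 9, 29
The largest element is 29.

29


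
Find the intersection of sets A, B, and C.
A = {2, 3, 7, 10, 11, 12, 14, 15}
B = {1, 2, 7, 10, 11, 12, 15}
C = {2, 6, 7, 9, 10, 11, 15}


Set A = {2, 3, 7, 10, 11, 12, 14, 15}
Set B = {1, 2, 7, 10, 11, 12, 15}
Set C = {2, 6, 7, 9, 10, 11, 15}
First, A ∩ B = {2, 7, 10, 11, 12, 15}
Then, (A ∩ B) ∩ C = {2, 7, 10, 11, 15}

{2, 7, 10, 11, 15}


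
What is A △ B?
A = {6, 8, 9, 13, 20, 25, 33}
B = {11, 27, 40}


Set A = {6, 8, 9, 13, 20, 25, 33}
Set B = {11, 27, 40}
A △ B = (A \ B) ∪ (B \ A)
Elements in A but not B: {6, 8, 9, 13, 20, 25, 33}
Elements in B but not A: {11, 27, 40}
A △ B = {6, 8, 9, 11, 13, 20, 25, 27, 33, 40}

{6, 8, 9, 11, 13, 20, 25, 27, 33, 40}


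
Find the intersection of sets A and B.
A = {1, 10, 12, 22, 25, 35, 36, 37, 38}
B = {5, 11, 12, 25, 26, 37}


Set A = {1, 10, 12, 22, 25, 35, 36, 37, 38}
Set B = {5, 11, 12, 25, 26, 37}
A ∩ B includes only elements in both sets.
Check each element of A against B:
1 ✗, 10 ✗, 12 ✓, 22 ✗, 25 ✓, 35 ✗, 36 ✗, 37 ✓, 38 ✗
A ∩ B = {12, 25, 37}

{12, 25, 37}


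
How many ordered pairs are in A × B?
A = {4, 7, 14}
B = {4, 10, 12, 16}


Set A = {4, 7, 14} has 3 elements.
Set B = {4, 10, 12, 16} has 4 elements.
|A × B| = |A| × |B| = 3 × 4 = 12

12


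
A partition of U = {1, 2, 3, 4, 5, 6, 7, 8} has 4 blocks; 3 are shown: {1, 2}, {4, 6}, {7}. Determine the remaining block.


U = {1, 2, 3, 4, 5, 6, 7, 8}
Shown blocks: {1, 2}, {4, 6}, {7}
A partition's blocks are pairwise disjoint and cover U, so the missing block = U \ (union of shown blocks).
Union of shown blocks: {1, 2, 4, 6, 7}
Missing block = U \ (union) = {3, 5, 8}

{3, 5, 8}


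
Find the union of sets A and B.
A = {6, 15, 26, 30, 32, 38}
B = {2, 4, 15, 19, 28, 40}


Set A = {6, 15, 26, 30, 32, 38}
Set B = {2, 4, 15, 19, 28, 40}
A ∪ B includes all elements in either set.
Elements from A: {6, 15, 26, 30, 32, 38}
Elements from B not already included: {2, 4, 19, 28, 40}
A ∪ B = {2, 4, 6, 15, 19, 26, 28, 30, 32, 38, 40}

{2, 4, 6, 15, 19, 26, 28, 30, 32, 38, 40}


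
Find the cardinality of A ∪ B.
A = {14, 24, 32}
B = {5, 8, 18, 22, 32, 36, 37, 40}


Set A = {14, 24, 32}, |A| = 3
Set B = {5, 8, 18, 22, 32, 36, 37, 40}, |B| = 8
A ∩ B = {32}, |A ∩ B| = 1
|A ∪ B| = |A| + |B| - |A ∩ B| = 3 + 8 - 1 = 10

10


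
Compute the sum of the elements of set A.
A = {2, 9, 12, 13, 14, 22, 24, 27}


Set A = {2, 9, 12, 13, 14, 22, 24, 27}
Sum = 2 + 9 + 12 + 13 + 14 + 22 + 24 + 27 = 123

123


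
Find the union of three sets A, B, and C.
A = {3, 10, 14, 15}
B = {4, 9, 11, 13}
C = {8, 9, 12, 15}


Set A = {3, 10, 14, 15}
Set B = {4, 9, 11, 13}
Set C = {8, 9, 12, 15}
First, A ∪ B = {3, 4, 9, 10, 11, 13, 14, 15}
Then, (A ∪ B) ∪ C = {3, 4, 8, 9, 10, 11, 12, 13, 14, 15}

{3, 4, 8, 9, 10, 11, 12, 13, 14, 15}


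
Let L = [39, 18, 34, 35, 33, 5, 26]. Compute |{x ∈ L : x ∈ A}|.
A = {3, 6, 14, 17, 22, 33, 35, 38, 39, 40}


Set A = {3, 6, 14, 17, 22, 33, 35, 38, 39, 40}
Candidates: [39, 18, 34, 35, 33, 5, 26]
Check each candidate:
39 ∈ A, 18 ∉ A, 34 ∉ A, 35 ∈ A, 33 ∈ A, 5 ∉ A, 26 ∉ A
Count of candidates in A: 3

3


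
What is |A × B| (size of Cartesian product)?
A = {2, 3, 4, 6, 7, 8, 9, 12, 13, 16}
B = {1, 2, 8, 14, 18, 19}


Set A = {2, 3, 4, 6, 7, 8, 9, 12, 13, 16} has 10 elements.
Set B = {1, 2, 8, 14, 18, 19} has 6 elements.
|A × B| = |A| × |B| = 10 × 6 = 60

60


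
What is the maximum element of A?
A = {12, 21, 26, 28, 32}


Set A = {12, 21, 26, 28, 32}
Elements in ascending order: 12, 21, 26, 28, 32
The largest element is 32.

32


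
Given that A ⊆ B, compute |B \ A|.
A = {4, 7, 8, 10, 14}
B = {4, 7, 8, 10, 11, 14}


Set A = {4, 7, 8, 10, 14}, |A| = 5
Set B = {4, 7, 8, 10, 11, 14}, |B| = 6
Since A ⊆ B: B \ A = {11}
|B| - |A| = 6 - 5 = 1

1


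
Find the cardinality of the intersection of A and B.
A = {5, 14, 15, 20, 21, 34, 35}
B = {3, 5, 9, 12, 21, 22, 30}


Set A = {5, 14, 15, 20, 21, 34, 35}
Set B = {3, 5, 9, 12, 21, 22, 30}
A ∩ B = {5, 21}
|A ∩ B| = 2

2


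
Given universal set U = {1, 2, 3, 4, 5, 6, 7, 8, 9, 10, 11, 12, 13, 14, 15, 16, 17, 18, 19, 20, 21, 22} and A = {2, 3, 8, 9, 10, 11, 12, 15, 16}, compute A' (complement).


Universal set U = {1, 2, 3, 4, 5, 6, 7, 8, 9, 10, 11, 12, 13, 14, 15, 16, 17, 18, 19, 20, 21, 22}
Set A = {2, 3, 8, 9, 10, 11, 12, 15, 16}
A' = U \ A = elements in U but not in A
Checking each element of U:
1 (not in A, include), 2 (in A, exclude), 3 (in A, exclude), 4 (not in A, include), 5 (not in A, include), 6 (not in A, include), 7 (not in A, include), 8 (in A, exclude), 9 (in A, exclude), 10 (in A, exclude), 11 (in A, exclude), 12 (in A, exclude), 13 (not in A, include), 14 (not in A, include), 15 (in A, exclude), 16 (in A, exclude), 17 (not in A, include), 18 (not in A, include), 19 (not in A, include), 20 (not in A, include), 21 (not in A, include), 22 (not in A, include)
A' = {1, 4, 5, 6, 7, 13, 14, 17, 18, 19, 20, 21, 22}

{1, 4, 5, 6, 7, 13, 14, 17, 18, 19, 20, 21, 22}


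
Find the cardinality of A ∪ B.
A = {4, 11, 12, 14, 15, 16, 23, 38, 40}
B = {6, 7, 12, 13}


Set A = {4, 11, 12, 14, 15, 16, 23, 38, 40}, |A| = 9
Set B = {6, 7, 12, 13}, |B| = 4
A ∩ B = {12}, |A ∩ B| = 1
|A ∪ B| = |A| + |B| - |A ∩ B| = 9 + 4 - 1 = 12

12


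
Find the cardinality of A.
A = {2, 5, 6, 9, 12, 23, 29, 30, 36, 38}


Set A = {2, 5, 6, 9, 12, 23, 29, 30, 36, 38}
Listing elements: 2, 5, 6, 9, 12, 23, 29, 30, 36, 38
Counting: 10 elements
|A| = 10

10


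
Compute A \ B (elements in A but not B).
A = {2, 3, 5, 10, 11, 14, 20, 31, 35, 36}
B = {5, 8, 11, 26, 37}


Set A = {2, 3, 5, 10, 11, 14, 20, 31, 35, 36}
Set B = {5, 8, 11, 26, 37}
A \ B includes elements in A that are not in B.
Check each element of A:
2 (not in B, keep), 3 (not in B, keep), 5 (in B, remove), 10 (not in B, keep), 11 (in B, remove), 14 (not in B, keep), 20 (not in B, keep), 31 (not in B, keep), 35 (not in B, keep), 36 (not in B, keep)
A \ B = {2, 3, 10, 14, 20, 31, 35, 36}

{2, 3, 10, 14, 20, 31, 35, 36}


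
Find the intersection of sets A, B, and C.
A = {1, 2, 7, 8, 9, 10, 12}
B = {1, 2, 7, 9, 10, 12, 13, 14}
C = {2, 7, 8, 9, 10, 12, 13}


Set A = {1, 2, 7, 8, 9, 10, 12}
Set B = {1, 2, 7, 9, 10, 12, 13, 14}
Set C = {2, 7, 8, 9, 10, 12, 13}
First, A ∩ B = {1, 2, 7, 9, 10, 12}
Then, (A ∩ B) ∩ C = {2, 7, 9, 10, 12}

{2, 7, 9, 10, 12}


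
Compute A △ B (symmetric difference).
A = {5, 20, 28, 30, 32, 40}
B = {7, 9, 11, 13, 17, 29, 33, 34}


Set A = {5, 20, 28, 30, 32, 40}
Set B = {7, 9, 11, 13, 17, 29, 33, 34}
A △ B = (A \ B) ∪ (B \ A)
Elements in A but not B: {5, 20, 28, 30, 32, 40}
Elements in B but not A: {7, 9, 11, 13, 17, 29, 33, 34}
A △ B = {5, 7, 9, 11, 13, 17, 20, 28, 29, 30, 32, 33, 34, 40}

{5, 7, 9, 11, 13, 17, 20, 28, 29, 30, 32, 33, 34, 40}


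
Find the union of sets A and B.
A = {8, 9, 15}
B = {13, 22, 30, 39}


Set A = {8, 9, 15}
Set B = {13, 22, 30, 39}
A ∪ B includes all elements in either set.
Elements from A: {8, 9, 15}
Elements from B not already included: {13, 22, 30, 39}
A ∪ B = {8, 9, 13, 15, 22, 30, 39}

{8, 9, 13, 15, 22, 30, 39}


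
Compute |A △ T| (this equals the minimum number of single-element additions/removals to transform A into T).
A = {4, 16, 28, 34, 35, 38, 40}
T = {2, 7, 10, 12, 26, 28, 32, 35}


Set A = {4, 16, 28, 34, 35, 38, 40}
Set T = {2, 7, 10, 12, 26, 28, 32, 35}
Elements to remove from A (in A, not in T): {4, 16, 34, 38, 40} → 5 removals
Elements to add to A (in T, not in A): {2, 7, 10, 12, 26, 32} → 6 additions
Total edits = 5 + 6 = 11

11


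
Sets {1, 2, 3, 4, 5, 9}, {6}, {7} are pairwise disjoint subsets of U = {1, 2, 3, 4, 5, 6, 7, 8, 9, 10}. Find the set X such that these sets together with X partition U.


U = {1, 2, 3, 4, 5, 6, 7, 8, 9, 10}
Shown blocks: {1, 2, 3, 4, 5, 9}, {6}, {7}
A partition's blocks are pairwise disjoint and cover U, so the missing block = U \ (union of shown blocks).
Union of shown blocks: {1, 2, 3, 4, 5, 6, 7, 9}
Missing block = U \ (union) = {8, 10}

{8, 10}


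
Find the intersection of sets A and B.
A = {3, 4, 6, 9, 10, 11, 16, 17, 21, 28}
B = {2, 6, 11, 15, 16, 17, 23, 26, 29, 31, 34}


Set A = {3, 4, 6, 9, 10, 11, 16, 17, 21, 28}
Set B = {2, 6, 11, 15, 16, 17, 23, 26, 29, 31, 34}
A ∩ B includes only elements in both sets.
Check each element of A against B:
3 ✗, 4 ✗, 6 ✓, 9 ✗, 10 ✗, 11 ✓, 16 ✓, 17 ✓, 21 ✗, 28 ✗
A ∩ B = {6, 11, 16, 17}

{6, 11, 16, 17}


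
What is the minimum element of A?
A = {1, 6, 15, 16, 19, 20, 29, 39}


Set A = {1, 6, 15, 16, 19, 20, 29, 39}
Elements in ascending order: 1, 6, 15, 16, 19, 20, 29, 39
The smallest element is 1.

1
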